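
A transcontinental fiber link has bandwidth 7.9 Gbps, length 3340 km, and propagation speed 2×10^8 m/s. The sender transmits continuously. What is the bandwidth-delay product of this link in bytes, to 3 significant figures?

Propagation delay = 3340000 / 200000000 = 0.0167 s.
BDP = R × t_prop = 7900000000 × 0.0167 = 131930000 bits.
In bytes: 131930000/8 = 16500000 bytes.

16500000 bytes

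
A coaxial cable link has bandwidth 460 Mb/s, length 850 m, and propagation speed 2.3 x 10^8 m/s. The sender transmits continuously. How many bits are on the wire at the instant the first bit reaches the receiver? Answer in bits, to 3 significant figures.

1700 bits

Propagation delay = 850 / 2.3e+08 = 3.69565e-06 s.
BDP = R × t_prop = 460000000 × 3.69565e-06 = 1700 bits.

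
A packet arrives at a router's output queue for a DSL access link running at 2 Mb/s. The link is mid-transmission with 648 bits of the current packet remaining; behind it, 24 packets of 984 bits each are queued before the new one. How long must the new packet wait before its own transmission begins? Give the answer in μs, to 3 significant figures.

12100 μs

Each queued packet: L/R = 984/2000000 = 492 μs.
24 queued → 11808 μs.
Plus remaining 648 bits of current packet: 324 μs.
Queuing delay = 12100 μs.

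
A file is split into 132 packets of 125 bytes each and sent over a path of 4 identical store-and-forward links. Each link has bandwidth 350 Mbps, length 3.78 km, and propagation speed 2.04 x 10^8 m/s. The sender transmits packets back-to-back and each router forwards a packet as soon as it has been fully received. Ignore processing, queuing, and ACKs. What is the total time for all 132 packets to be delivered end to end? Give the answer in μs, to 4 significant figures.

Per-hop transmission t_tx = L/R = 1000/350000000 = 2.85714 μs.
Per-hop propagation t_prop = 3780/204000000 = 18.5294 μs.
Pipeline fill: first packet needs 4·t_tx to clear all hops; remaining 131 packets each add one t_tx.
Total = (4+132-1)·t_tx + 4·t_prop = 135·2.85714 + 4·18.5294 = 459.8 μs.

459.8 μs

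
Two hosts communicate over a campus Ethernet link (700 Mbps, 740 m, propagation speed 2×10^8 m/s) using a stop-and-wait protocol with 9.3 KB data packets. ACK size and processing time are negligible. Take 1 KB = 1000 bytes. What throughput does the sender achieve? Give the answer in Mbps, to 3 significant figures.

t_tx = L/R = 74400/700000000 = 0.000106286 s.
t_prop = 740/200000000 = 3.7e-06 s; RTT = 7.4e-06 s.
Cycle = t_tx + RTT = 0.000113686 s.
Throughput = L / cycle = 74400 / 0.000113686 = 654 Mbps.

654 Mbps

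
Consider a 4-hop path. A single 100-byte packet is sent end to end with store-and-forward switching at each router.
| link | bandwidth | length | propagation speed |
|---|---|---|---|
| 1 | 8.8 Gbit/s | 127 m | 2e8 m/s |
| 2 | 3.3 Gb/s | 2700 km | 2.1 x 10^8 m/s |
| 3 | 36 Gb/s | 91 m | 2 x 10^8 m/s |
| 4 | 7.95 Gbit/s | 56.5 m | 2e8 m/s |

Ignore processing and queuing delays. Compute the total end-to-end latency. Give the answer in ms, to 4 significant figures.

12.86 ms

L = 100 × 8 = 800 bits.
Transmission delays (L/R per hop): 9.09091e-05, 0.000242424, 2.22222e-05, 0.000100629 ms; sum = 0.000456184 ms.
Propagation delays (d/s per hop): 0.000635, 12.8571, 0.000455, 0.0002825 ms; sum = 12.8585 ms.
End-to-end = 12.86 ms.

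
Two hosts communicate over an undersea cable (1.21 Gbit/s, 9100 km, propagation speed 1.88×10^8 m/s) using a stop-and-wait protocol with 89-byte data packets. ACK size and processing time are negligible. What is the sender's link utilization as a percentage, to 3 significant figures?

0.000608 %

t_tx = L/R = 712/1210000000 = 5.8843e-07 s.
t_prop = 9100000/188000000 = 0.0484043 s; RTT = 0.0968085 s.
Cycle = t_tx + RTT = 0.0968091 s.
Utilization = t_tx / cycle = 5.8843e-07/0.0968091 = 0.000608 %.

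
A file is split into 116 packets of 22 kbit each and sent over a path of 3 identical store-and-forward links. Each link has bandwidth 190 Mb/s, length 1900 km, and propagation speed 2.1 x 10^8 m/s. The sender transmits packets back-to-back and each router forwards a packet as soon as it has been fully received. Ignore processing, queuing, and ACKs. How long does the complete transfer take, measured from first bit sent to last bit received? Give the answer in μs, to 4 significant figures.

Per-hop transmission t_tx = L/R = 22000/190000000 = 115.789 μs.
Per-hop propagation t_prop = 1900000/210000000 = 9047.62 μs.
Pipeline fill: first packet needs 3·t_tx to clear all hops; remaining 115 packets each add one t_tx.
Total = (3+116-1)·t_tx + 3·t_prop = 118·115.789 + 3·9047.62 = 40810 μs.

40810 μs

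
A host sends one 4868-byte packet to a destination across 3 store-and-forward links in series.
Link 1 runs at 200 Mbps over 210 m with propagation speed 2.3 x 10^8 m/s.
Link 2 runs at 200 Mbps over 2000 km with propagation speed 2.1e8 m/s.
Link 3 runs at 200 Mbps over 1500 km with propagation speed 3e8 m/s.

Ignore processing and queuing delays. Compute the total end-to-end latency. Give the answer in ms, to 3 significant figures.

L = 4868 × 8 = 38944 bits.
Transmission delay per hop = L/R = 38944/200000000 = 0.19472 ms; 3 hops → 0.58416 ms.
Propagation delays (d/s per hop): 0.000913043, 9.52381, 5 ms; sum = 14.5247 ms.
End-to-end = 15.1 ms.

15.1 ms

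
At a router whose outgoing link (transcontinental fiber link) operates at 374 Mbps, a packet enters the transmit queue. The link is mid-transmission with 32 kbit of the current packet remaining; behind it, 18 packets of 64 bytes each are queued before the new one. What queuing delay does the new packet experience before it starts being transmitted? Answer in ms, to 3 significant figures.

Each queued packet: L/R = 512/374000000 = 0.00136898 ms.
18 queued → 0.0246417 ms.
Plus remaining 32000 bits of current packet: 0.0855615 ms.
Queuing delay = 0.110 ms.

0.110 ms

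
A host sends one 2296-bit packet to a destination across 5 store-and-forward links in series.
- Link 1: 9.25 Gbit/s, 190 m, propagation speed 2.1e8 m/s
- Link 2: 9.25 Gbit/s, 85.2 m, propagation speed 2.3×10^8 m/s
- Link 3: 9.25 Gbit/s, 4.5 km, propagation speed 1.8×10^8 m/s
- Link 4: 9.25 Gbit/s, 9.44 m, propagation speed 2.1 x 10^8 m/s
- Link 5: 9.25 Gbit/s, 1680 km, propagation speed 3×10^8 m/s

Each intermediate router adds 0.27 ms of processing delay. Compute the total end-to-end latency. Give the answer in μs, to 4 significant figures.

6708 μs

Transmission delay per hop = L/R = 2296/9250000000 = 0.248216 μs; 5 hops → 1.24108 μs.
Propagation delays (d/s per hop): 0.904762, 0.370435, 25, 0.0449524, 5600 μs; sum = 5626.32 μs.
Processing at 4 router(s): 4 × 0.27 ms = 1080 μs.
End-to-end = 6708 μs.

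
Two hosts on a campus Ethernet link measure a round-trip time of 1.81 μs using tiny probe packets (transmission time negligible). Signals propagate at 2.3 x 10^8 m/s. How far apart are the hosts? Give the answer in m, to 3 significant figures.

208 m

One-way propagation = RTT/2 = 0.905 μs.
d = s × t = 2.3e+08 × 9.05e-07 = 208 m.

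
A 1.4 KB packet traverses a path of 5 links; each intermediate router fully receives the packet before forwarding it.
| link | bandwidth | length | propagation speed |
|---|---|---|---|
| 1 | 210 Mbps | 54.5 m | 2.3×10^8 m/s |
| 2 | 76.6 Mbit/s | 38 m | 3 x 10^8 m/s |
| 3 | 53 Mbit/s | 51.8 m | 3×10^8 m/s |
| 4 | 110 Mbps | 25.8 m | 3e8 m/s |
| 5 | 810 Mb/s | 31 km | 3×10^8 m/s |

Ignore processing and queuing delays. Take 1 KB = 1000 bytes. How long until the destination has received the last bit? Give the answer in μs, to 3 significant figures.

L = 11200 bits.
Transmission delays (L/R per hop): 53.3333, 146.214, 211.321, 101.818, 13.8272 μs; sum = 526.514 μs.
Propagation delays (d/s per hop): 0.236957, 0.126667, 0.172667, 0.086, 103.333 μs; sum = 103.956 μs.
End-to-end = 630 μs.

630 μs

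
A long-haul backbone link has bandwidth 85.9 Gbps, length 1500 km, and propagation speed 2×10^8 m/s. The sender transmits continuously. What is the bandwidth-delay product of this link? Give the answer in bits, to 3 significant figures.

Propagation delay = 1500000 / 200000000 = 0.0075 s.
BDP = R × t_prop = 85900000000 × 0.0075 = 644250000 bits.

644000000 bits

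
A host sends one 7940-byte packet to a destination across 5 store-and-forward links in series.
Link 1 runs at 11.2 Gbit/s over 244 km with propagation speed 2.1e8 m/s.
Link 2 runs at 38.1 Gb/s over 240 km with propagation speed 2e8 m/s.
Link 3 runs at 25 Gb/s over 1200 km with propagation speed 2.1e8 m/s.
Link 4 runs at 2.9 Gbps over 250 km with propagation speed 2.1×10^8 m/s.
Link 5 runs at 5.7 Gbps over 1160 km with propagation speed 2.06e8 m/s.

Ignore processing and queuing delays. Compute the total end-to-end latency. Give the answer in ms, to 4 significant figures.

14.94 ms

L = 7940 × 8 = 63520 bits.
Transmission delays (L/R per hop): 0.00567143, 0.00166719, 0.0025408, 0.0219034, 0.0111439 ms; sum = 0.0429267 ms.
Propagation delays (d/s per hop): 1.1619, 1.2, 5.71429, 1.19048, 5.63107 ms; sum = 14.8977 ms.
End-to-end = 14.94 ms.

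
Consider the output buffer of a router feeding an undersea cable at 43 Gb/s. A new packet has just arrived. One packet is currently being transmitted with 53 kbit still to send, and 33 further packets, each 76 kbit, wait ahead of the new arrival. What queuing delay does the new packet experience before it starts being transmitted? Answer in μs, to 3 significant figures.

59.6 μs

Each queued packet: L/R = 76000/43000000000 = 1.76744 μs.
33 queued → 58.3256 μs.
Plus remaining 53000 bits of current packet: 1.23256 μs.
Queuing delay = 59.6 μs.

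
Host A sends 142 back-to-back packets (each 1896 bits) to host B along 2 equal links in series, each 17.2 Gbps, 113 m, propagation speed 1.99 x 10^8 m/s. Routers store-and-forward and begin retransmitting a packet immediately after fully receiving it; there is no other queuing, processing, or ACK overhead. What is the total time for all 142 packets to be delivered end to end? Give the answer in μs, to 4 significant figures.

Per-hop transmission t_tx = L/R = 1896/17200000000 = 0.110233 μs.
Per-hop propagation t_prop = 113/199000000 = 0.567839 μs.
Pipeline fill: first packet needs 2·t_tx to clear all hops; remaining 141 packets each add one t_tx.
Total = (2+142-1)·t_tx + 2·t_prop = 143·0.110233 + 2·0.567839 = 16.90 μs.

16.90 μs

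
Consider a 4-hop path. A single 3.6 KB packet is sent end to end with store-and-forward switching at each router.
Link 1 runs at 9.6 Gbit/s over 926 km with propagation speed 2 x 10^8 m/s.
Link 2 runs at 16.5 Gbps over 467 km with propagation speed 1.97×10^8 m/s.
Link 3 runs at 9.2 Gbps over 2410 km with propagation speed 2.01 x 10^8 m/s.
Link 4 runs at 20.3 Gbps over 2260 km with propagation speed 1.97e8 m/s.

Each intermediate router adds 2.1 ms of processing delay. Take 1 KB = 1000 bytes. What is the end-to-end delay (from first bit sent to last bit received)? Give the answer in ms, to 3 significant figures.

36.8 ms

L = 28800 bits.
Transmission delays (L/R per hop): 0.003, 0.00174545, 0.00313043, 0.00141872 ms; sum = 0.00929461 ms.
Propagation delays (d/s per hop): 4.63, 2.37056, 11.99, 11.4721 ms; sum = 30.4627 ms.
Processing at 3 router(s): 3 × 2.1 ms = 6.3 ms.
End-to-end = 36.8 ms.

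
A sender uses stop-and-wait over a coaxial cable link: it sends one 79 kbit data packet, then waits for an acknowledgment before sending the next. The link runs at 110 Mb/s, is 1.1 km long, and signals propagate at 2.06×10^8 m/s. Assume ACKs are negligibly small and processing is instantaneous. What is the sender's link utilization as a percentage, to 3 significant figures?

t_tx = L/R = 79000/110000000 = 0.000718182 s.
t_prop = 1100/206000000 = 5.33981e-06 s; RTT = 1.06796e-05 s.
Cycle = t_tx + RTT = 0.000728861 s.
Utilization = t_tx / cycle = 0.000718182/0.000728861 = 98.5 %.

98.5 %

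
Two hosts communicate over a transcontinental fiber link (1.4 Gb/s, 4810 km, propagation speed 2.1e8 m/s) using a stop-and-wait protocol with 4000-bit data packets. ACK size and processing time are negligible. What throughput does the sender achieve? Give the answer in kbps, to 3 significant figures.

t_tx = L/R = 4000/1400000000 = 2.85714e-06 s.
t_prop = 4810000/210000000 = 0.0229048 s; RTT = 0.0458095 s.
Cycle = t_tx + RTT = 0.0458124 s.
Throughput = L / cycle = 4000 / 0.0458124 = 87.3 kbps.

87.3 kbps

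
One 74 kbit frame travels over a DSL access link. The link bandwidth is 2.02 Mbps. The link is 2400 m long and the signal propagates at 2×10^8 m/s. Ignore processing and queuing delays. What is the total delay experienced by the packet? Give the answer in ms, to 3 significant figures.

36.6 ms

L = 74000 bits.
Transmission delay = L/R = 74000 / 2020000 = 36.6337 ms.
Propagation delay = d/s = 2400 m / 200000000 m/s = 0.012 ms.
Total = 36.6 ms.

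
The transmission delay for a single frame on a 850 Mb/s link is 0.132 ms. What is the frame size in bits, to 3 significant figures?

112000 bits

L = R × t_tx = 850000000 b/s × 0.000132 s = 112200 bits.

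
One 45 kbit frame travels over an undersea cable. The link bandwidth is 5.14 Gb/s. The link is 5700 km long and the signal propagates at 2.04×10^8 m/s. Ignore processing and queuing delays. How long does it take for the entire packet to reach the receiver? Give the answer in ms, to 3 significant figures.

L = 45000 bits.
Transmission delay = L/R = 45000 / 5140000000 = 0.00875486 ms.
Propagation delay = d/s = 5700000 m / 204000000 m/s = 27.9412 ms.
Total = 27.9 ms.

27.9 ms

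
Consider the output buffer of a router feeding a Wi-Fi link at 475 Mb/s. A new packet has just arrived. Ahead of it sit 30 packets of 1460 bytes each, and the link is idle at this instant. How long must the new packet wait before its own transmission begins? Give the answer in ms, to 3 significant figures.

Each queued packet: L/R = 11680/475000000 = 0.0245895 ms.
30 queued → 0.737684 ms.
Queuing delay = 0.738 ms.

0.738 ms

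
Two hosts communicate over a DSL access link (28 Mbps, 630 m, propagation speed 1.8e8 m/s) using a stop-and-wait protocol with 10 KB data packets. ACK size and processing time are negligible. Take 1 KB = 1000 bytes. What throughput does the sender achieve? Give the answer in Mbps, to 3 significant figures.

t_tx = L/R = 80000/28000000 = 0.00285714 s.
t_prop = 630/180000000 = 3.5e-06 s; RTT = 7e-06 s.
Cycle = t_tx + RTT = 0.00286414 s.
Throughput = L / cycle = 80000 / 0.00286414 = 27.9 Mbps.

27.9 Mbps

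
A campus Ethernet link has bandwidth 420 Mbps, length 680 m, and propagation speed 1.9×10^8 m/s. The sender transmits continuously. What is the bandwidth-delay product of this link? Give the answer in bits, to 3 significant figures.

1500 bits

Propagation delay = 680 / 190000000 = 3.57895e-06 s.
BDP = R × t_prop = 420000000 × 3.57895e-06 = 1503.16 bits.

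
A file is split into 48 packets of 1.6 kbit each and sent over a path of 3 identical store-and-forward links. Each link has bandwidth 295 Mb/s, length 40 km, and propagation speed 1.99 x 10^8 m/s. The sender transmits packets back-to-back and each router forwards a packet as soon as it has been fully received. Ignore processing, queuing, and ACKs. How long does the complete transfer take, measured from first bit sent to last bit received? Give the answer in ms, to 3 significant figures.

Per-hop transmission t_tx = L/R = 1600/295000000 = 0.00542373 ms.
Per-hop propagation t_prop = 40000/199000000 = 0.201005 ms.
Pipeline fill: first packet needs 3·t_tx to clear all hops; remaining 47 packets each add one t_tx.
Total = (3+48-1)·t_tx + 3·t_prop = 50·0.00542373 + 3·0.201005 = 0.874 ms.

0.874 ms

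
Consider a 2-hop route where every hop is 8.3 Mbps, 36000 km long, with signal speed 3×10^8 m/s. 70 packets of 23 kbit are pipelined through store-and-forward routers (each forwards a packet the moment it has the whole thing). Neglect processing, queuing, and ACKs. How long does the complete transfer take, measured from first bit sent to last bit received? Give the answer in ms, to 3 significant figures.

437 ms

Per-hop transmission t_tx = L/R = 23000/8.3e+06 = 2.77108 ms.
Per-hop propagation t_prop = 36000000/300000000 = 120 ms.
Pipeline fill: first packet needs 2·t_tx to clear all hops; remaining 69 packets each add one t_tx.
Total = (2+70-1)·t_tx + 2·t_prop = 71·2.77108 + 2·120 = 437 ms.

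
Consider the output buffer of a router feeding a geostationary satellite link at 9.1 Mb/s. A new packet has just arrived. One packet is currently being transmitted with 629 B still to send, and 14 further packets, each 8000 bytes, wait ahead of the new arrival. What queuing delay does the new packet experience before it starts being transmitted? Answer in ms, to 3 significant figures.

99.0 ms

Each queued packet: L/R = 64000/9100000 = 7.03297 ms.
14 queued → 98.4615 ms.
Plus remaining 5032 bits of current packet: 0.552967 ms.
Queuing delay = 99.0 ms.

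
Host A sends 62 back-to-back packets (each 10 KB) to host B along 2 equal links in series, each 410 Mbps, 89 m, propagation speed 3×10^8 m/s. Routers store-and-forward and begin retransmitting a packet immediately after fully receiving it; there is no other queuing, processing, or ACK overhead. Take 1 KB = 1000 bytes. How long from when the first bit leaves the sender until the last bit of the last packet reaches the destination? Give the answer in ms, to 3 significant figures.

Per-hop transmission t_tx = L/R = 80000/410000000 = 0.195122 ms.
Per-hop propagation t_prop = 89/300000000 = 0.000296667 ms.
Pipeline fill: first packet needs 2·t_tx to clear all hops; remaining 61 packets each add one t_tx.
Total = (2+62-1)·t_tx + 2·t_prop = 63·0.195122 + 2·0.000296667 = 12.3 ms.

12.3 ms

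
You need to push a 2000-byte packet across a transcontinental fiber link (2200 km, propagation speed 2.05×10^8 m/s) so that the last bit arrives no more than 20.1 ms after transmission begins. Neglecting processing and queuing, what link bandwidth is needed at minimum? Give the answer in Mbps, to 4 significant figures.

L = 16000 bits.
Propagation delay = 2200000 / 2.05e+08 = 10.7317 ms.
Transmission budget = 20.1 − 10.7317 = 9.36829 ms.
R ≥ L / t_tx = 16000 bits / 0.00936829 s = 1.708 Mbps.

1.708 Mbps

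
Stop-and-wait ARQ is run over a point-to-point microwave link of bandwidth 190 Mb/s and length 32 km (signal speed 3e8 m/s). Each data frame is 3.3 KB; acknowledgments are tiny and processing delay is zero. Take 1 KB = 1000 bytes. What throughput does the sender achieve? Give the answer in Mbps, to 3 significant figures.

t_tx = L/R = 26400/190000000 = 0.000138947 s.
t_prop = 32000/300000000 = 0.000106667 s; RTT = 0.000213333 s.
Cycle = t_tx + RTT = 0.000352281 s.
Throughput = L / cycle = 26400 / 0.000352281 = 74.9 Mbps.

74.9 Mbps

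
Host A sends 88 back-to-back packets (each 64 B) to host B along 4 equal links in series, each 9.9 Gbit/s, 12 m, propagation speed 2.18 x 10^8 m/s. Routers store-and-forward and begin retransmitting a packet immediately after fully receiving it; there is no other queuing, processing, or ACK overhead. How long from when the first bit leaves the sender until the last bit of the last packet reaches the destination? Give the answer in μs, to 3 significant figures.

4.93 μs

Per-hop transmission t_tx = L/R = 512/9900000000 = 0.0517172 μs.
Per-hop propagation t_prop = 12/2.18e+08 = 0.0550459 μs.
Pipeline fill: first packet needs 4·t_tx to clear all hops; remaining 87 packets each add one t_tx.
Total = (4+88-1)·t_tx + 4·t_prop = 91·0.0517172 + 4·0.0550459 = 4.93 μs.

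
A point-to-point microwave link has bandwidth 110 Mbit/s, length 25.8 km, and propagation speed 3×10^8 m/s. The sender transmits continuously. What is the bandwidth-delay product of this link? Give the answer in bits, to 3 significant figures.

9460 bits

Propagation delay = 25800 / 300000000 = 8.6e-05 s.
BDP = R × t_prop = 110000000 × 8.6e-05 = 9460 bits.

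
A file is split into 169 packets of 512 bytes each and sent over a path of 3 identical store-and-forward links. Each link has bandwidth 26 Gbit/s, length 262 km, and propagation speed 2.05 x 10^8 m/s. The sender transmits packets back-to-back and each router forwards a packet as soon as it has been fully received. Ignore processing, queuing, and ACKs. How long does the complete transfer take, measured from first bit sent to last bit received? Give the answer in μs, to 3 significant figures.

Per-hop transmission t_tx = L/R = 4096/26000000000 = 0.157538 μs.
Per-hop propagation t_prop = 262000/2.05e+08 = 1278.05 μs.
Pipeline fill: first packet needs 3·t_tx to clear all hops; remaining 168 packets each add one t_tx.
Total = (3+169-1)·t_tx + 3·t_prop = 171·0.157538 + 3·1278.05 = 3860 μs.

3860 μs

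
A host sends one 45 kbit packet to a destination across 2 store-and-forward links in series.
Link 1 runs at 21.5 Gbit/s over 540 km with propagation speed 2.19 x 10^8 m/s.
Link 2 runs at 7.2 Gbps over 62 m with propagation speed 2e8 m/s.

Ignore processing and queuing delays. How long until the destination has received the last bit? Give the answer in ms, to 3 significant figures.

L = 45000 bits.
Transmission delays (L/R per hop): 0.00209302, 0.00625 ms; sum = 0.00834302 ms.
Propagation delays (d/s per hop): 2.46575, 0.00031 ms; sum = 2.46606 ms.
End-to-end = 2.47 ms.

2.47 ms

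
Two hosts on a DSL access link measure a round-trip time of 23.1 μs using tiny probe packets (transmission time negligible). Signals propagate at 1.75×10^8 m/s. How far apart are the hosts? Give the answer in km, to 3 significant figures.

2.02 km

One-way propagation = RTT/2 = 11.55 μs.
d = s × t = 175000000 × 1.155e-05 = 2.02 km.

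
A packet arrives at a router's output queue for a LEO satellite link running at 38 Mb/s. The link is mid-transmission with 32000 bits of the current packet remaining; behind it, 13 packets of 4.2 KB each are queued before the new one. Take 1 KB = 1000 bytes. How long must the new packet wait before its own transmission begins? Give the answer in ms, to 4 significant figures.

12.34 ms

Each queued packet: L/R = 33600/38000000 = 0.884211 ms.
13 queued → 11.4947 ms.
Plus remaining 32000 bits of current packet: 0.842105 ms.
Queuing delay = 12.34 ms.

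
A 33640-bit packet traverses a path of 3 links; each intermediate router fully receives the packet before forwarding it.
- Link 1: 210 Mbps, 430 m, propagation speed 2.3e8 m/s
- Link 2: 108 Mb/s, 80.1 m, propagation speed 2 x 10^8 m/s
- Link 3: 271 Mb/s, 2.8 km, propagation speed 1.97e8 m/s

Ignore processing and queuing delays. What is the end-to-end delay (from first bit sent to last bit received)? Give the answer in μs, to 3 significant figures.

Transmission delays (L/R per hop): 160.19, 311.481, 124.133 μs; sum = 595.805 μs.
Propagation delays (d/s per hop): 1.86957, 0.4005, 14.2132 μs; sum = 16.4833 μs.
End-to-end = 612 μs.

612 μs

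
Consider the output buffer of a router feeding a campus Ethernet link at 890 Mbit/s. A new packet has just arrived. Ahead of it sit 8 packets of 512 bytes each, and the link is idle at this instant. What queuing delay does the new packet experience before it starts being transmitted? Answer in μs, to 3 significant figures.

Each queued packet: L/R = 4096/890000000 = 4.60225 μs.
8 queued → 36.818 μs.
Queuing delay = 36.8 μs.

36.8 μs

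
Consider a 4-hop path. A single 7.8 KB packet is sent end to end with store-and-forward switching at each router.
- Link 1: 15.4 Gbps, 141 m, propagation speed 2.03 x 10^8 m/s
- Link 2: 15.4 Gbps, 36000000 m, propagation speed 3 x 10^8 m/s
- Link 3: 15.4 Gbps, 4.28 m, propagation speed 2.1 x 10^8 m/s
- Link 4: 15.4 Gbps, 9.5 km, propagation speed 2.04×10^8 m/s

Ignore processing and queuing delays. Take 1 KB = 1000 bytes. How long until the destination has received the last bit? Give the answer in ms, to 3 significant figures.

120 ms

L = 62400 bits.
Transmission delay per hop = L/R = 62400/15400000000 = 0.00405195 ms; 4 hops → 0.0162078 ms.
Propagation delays (d/s per hop): 0.000694581, 120, 2.0381e-05, 0.0465686 ms; sum = 120.047 ms.
End-to-end = 120 ms.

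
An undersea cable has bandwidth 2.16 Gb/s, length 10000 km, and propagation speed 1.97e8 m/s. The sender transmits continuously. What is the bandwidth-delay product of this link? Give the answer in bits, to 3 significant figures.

Propagation delay = 10000000 / 197000000 = 0.0507614 s.
BDP = R × t_prop = 2160000000 × 0.0507614 = 109645000 bits.

110000000 bits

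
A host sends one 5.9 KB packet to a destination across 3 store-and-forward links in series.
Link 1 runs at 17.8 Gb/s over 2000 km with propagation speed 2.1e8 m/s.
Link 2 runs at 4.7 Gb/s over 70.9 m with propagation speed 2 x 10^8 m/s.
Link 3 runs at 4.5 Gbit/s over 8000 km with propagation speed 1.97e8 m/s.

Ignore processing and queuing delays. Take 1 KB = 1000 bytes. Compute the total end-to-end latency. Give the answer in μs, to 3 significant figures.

50200 μs

L = 47200 bits.
Transmission delays (L/R per hop): 2.65169, 10.0426, 10.4889 μs; sum = 23.1831 μs.
Propagation delays (d/s per hop): 9523.81, 0.3545, 40609.1 μs; sum = 50133.3 μs.
End-to-end = 50200 μs.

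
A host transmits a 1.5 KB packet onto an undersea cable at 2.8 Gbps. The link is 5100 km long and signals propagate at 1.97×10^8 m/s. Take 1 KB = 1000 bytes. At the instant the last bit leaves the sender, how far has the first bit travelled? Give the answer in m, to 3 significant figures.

t_tx = L/R = 12000/2800000000 = 4.28571e-06 s.
Distance = s × t_tx = 197000000 × 4.28571e-06 = 844 m.

844 m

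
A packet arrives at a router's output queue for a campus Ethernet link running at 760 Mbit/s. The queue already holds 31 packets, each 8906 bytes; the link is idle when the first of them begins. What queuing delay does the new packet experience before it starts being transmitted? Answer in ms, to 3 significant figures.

Each queued packet: L/R = 71248/760000000 = 0.0937474 ms.
31 queued → 2.90617 ms.
Queuing delay = 2.91 ms.

2.91 ms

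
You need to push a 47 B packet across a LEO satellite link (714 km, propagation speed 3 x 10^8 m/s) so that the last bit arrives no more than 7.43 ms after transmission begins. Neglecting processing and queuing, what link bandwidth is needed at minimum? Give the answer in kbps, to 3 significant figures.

74.5 kbps

L = 376 bits.
Propagation delay = 714000 / 300000000 = 2.38 ms.
Transmission budget = 7.43 − 2.38 = 5.05 ms.
R ≥ L / t_tx = 376 bits / 0.00505 s = 74.5 kbps.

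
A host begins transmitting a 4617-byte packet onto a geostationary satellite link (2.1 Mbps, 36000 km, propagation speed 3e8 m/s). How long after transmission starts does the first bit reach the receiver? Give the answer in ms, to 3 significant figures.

First bit experiences only propagation delay: d/s = 36000000/300000000 = 120 ms.

120 ms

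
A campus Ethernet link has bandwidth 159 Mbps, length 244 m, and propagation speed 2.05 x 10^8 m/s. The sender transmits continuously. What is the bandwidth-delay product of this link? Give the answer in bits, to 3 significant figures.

Propagation delay = 244 / 2.05e+08 = 1.19024e-06 s.
BDP = R × t_prop = 159000000 × 1.19024e-06 = 189.249 bits.

189 bits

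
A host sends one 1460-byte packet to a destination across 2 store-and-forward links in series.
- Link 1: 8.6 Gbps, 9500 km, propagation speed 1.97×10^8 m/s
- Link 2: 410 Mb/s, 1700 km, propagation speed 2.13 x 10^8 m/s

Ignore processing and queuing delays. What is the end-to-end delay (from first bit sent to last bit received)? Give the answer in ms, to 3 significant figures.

L = 1460 × 8 = 11680 bits.
Transmission delays (L/R per hop): 0.00135814, 0.0284878 ms; sum = 0.0298459 ms.
Propagation delays (d/s per hop): 48.2234, 7.98122 ms; sum = 56.2046 ms.
End-to-end = 56.2 ms.

56.2 ms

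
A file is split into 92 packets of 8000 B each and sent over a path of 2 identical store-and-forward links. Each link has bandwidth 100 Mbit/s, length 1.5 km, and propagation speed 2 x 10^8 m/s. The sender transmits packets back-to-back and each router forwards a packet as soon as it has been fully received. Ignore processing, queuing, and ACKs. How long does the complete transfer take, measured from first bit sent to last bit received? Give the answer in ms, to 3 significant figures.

Per-hop transmission t_tx = L/R = 64000/100000000 = 0.64 ms.
Per-hop propagation t_prop = 1500/200000000 = 0.0075 ms.
Pipeline fill: first packet needs 2·t_tx to clear all hops; remaining 91 packets each add one t_tx.
Total = (2+92-1)·t_tx + 2·t_prop = 93·0.64 + 2·0.0075 = 59.5 ms.

59.5 ms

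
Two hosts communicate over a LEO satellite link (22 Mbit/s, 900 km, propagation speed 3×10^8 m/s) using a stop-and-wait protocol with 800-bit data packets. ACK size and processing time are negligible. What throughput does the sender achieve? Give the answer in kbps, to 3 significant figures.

t_tx = L/R = 800/22000000 = 3.63636e-05 s.
t_prop = 900000/300000000 = 0.003 s; RTT = 0.006 s.
Cycle = t_tx + RTT = 0.00603636 s.
Throughput = L / cycle = 800 / 0.00603636 = 133 kbps.

133 kbps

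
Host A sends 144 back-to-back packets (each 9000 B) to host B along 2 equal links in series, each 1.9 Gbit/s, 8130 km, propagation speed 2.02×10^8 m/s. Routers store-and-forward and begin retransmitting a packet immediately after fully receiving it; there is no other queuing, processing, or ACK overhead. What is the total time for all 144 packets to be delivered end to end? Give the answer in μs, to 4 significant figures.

Per-hop transmission t_tx = L/R = 72000/1900000000 = 37.8947 μs.
Per-hop propagation t_prop = 8130000/202000000 = 40247.5 μs.
Pipeline fill: first packet needs 2·t_tx to clear all hops; remaining 143 packets each add one t_tx.
Total = (2+144-1)·t_tx + 2·t_prop = 145·37.8947 + 2·40247.5 = 85990 μs.

85990 μs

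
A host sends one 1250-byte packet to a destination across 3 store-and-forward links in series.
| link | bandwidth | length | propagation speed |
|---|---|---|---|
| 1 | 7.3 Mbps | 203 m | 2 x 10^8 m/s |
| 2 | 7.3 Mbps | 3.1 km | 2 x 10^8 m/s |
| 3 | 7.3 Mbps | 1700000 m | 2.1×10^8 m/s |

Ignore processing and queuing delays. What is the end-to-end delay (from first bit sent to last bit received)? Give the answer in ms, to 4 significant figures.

12.22 ms

L = 1250 × 8 = 10000 bits.
Transmission delay per hop = L/R = 10000/7300000 = 1.36986 ms; 3 hops → 4.10959 ms.
Propagation delays (d/s per hop): 0.001015, 0.0155, 8.09524 ms; sum = 8.11175 ms.
End-to-end = 12.22 ms.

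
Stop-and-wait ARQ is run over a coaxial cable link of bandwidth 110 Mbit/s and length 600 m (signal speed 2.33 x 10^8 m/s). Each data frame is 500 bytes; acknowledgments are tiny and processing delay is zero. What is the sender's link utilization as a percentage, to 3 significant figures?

87.6 %

t_tx = L/R = 4000/110000000 = 3.63636e-05 s.
t_prop = 600/233000000 = 2.57511e-06 s; RTT = 5.15021e-06 s.
Cycle = t_tx + RTT = 4.15139e-05 s.
Utilization = t_tx / cycle = 3.63636e-05/4.15139e-05 = 87.6 %.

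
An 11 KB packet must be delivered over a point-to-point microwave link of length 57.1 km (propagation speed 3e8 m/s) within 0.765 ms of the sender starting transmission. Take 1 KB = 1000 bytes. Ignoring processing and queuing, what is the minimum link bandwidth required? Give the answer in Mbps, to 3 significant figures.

153 Mbps

L = 88000 bits.
Propagation delay = 57100 / 300000000 = 0.190333 ms.
Transmission budget = 0.765 − 0.190333 = 0.574667 ms.
R ≥ L / t_tx = 88000 bits / 0.000574667 s = 153 Mbps.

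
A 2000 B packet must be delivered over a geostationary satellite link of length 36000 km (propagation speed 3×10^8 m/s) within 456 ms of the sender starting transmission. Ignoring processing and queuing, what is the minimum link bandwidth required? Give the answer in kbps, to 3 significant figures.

47.6 kbps

L = 16000 bits.
Propagation delay = 36000000 / 300000000 = 120 ms.
Transmission budget = 456 − 120 = 336 ms.
R ≥ L / t_tx = 16000 bits / 0.336 s = 47.6 kbps.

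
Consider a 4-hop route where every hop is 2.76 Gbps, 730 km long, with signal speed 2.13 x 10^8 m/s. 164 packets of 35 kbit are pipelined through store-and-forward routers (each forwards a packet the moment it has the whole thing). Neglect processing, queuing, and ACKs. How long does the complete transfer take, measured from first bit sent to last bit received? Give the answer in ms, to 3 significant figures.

Per-hop transmission t_tx = L/R = 35000/2760000000 = 0.0126812 ms.
Per-hop propagation t_prop = 730000/213000000 = 3.42723 ms.
Pipeline fill: first packet needs 4·t_tx to clear all hops; remaining 163 packets each add one t_tx.
Total = (4+164-1)·t_tx + 4·t_prop = 167·0.0126812 + 4·3.42723 = 15.8 ms.

15.8 ms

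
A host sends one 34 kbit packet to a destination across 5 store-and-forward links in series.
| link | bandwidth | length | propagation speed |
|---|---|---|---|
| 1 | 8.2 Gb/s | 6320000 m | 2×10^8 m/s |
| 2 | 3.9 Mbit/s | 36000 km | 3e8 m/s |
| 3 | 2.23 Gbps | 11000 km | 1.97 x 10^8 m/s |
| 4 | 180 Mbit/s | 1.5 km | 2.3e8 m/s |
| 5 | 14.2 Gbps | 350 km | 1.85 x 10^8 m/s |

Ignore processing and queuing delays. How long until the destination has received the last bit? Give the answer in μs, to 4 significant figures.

L = 34000 bits.
Transmission delays (L/R per hop): 4.14634, 8717.95, 15.2466, 188.889, 2.39437 μs; sum = 8928.62 μs.
Propagation delays (d/s per hop): 31600, 120000, 55837.6, 6.52174, 1891.89 μs; sum = 209336 μs.
End-to-end = 218300 μs.

218300 μs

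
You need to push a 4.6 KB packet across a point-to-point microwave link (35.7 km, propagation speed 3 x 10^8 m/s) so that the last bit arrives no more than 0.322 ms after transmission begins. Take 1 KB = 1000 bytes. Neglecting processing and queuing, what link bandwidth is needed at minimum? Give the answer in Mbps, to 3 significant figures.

181 Mbps

L = 36800 bits.
Propagation delay = 35700 / 300000000 = 0.119 ms.
Transmission budget = 0.322 − 0.119 = 0.203 ms.
R ≥ L / t_tx = 36800 bits / 0.000203 s = 181 Mbps.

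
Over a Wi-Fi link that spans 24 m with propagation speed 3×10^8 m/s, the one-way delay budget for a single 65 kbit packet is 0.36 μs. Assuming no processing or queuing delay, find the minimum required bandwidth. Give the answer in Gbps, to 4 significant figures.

232.1 Gbps

Propagation delay = 24 / 300000000 = 0.08 μs.
Transmission budget = 0.36 − 0.08 = 0.28 μs.
R ≥ L / t_tx = 65000 bits / 2.8e-07 s = 232.1 Gbps.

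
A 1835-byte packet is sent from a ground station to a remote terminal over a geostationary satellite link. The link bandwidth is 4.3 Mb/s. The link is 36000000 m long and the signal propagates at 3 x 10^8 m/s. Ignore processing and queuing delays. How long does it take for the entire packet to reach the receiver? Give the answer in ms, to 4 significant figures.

L = 1835 × 8 = 14680 bits.
Transmission delay = L/R = 14680 / 4300000 = 3.41395 ms.
Propagation delay = d/s = 36000000 m / 300000000 m/s = 120 ms.
Total = 123.4 ms.

123.4 ms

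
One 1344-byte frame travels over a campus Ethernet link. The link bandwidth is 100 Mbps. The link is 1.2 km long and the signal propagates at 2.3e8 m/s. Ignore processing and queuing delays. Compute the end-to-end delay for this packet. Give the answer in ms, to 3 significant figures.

0.113 ms

L = 1344 × 8 = 10752 bits.
Transmission delay = L/R = 10752 / 100000000 = 0.10752 ms.
Propagation delay = d/s = 1200 m / 2.3e+08 m/s = 0.00521739 ms.
Total = 0.113 ms.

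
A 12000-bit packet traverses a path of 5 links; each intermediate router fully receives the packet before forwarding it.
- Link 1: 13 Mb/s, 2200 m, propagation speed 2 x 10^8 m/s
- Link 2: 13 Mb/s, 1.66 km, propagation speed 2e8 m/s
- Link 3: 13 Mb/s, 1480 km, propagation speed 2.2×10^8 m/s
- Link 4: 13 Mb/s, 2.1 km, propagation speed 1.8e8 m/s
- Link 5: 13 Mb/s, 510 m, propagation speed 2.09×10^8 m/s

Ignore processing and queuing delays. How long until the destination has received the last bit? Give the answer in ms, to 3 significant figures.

11.4 ms

Transmission delay per hop = L/R = 12000/13000000 = 0.923077 ms; 5 hops → 4.61538 ms.
Propagation delays (d/s per hop): 0.011, 0.0083, 6.72727, 0.0116667, 0.00244019 ms; sum = 6.76068 ms.
End-to-end = 11.4 ms.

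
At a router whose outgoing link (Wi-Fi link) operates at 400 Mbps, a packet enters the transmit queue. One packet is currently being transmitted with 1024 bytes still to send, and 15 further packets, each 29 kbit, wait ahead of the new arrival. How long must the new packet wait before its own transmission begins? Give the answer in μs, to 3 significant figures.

1110 μs

Each queued packet: L/R = 29000/400000000 = 72.5 μs.
15 queued → 1087.5 μs.
Plus remaining 8192 bits of current packet: 20.48 μs.
Queuing delay = 1110 μs.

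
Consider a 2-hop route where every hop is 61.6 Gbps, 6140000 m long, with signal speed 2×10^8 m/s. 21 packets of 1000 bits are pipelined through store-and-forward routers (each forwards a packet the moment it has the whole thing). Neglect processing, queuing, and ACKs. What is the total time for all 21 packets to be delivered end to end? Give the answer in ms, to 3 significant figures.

Per-hop transmission t_tx = L/R = 1000/61600000000 = 1.62338e-05 ms.
Per-hop propagation t_prop = 6140000/200000000 = 30.7 ms.
Pipeline fill: first packet needs 2·t_tx to clear all hops; remaining 20 packets each add one t_tx.
Total = (2+21-1)·t_tx + 2·t_prop = 22·1.62338e-05 + 2·30.7 = 61.4 ms.

61.4 ms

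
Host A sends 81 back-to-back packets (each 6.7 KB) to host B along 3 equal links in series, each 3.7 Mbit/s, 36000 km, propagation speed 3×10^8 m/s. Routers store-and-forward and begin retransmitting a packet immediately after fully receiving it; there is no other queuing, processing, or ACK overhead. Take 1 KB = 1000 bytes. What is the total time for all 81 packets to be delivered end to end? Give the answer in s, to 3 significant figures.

Per-hop transmission t_tx = L/R = 53600/3700000 = 0.0144865 s.
Per-hop propagation t_prop = 36000000/300000000 = 0.12 s.
Pipeline fill: first packet needs 3·t_tx to clear all hops; remaining 80 packets each add one t_tx.
Total = (3+81-1)·t_tx + 3·t_prop = 83·0.0144865 + 3·0.12 = 1.56 s.

1.56 s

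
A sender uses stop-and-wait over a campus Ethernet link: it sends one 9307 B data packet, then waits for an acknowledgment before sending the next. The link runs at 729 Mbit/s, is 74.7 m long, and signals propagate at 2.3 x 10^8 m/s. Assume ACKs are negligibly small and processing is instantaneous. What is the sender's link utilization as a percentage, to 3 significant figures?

t_tx = L/R = 74456/729000000 = 0.000102134 s.
t_prop = 74.7/2.3e+08 = 3.24783e-07 s; RTT = 6.49565e-07 s.
Cycle = t_tx + RTT = 0.000102784 s.
Utilization = t_tx / cycle = 0.000102134/0.000102784 = 99.4 %.

99.4 %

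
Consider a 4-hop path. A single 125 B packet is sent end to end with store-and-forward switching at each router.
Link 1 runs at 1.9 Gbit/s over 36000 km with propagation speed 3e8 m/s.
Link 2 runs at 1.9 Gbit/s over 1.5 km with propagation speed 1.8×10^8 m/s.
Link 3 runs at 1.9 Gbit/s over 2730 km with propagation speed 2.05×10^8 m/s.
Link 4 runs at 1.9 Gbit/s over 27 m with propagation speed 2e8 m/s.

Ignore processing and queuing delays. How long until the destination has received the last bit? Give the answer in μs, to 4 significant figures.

L = 125 × 8 = 1000 bits.
Transmission delay per hop = L/R = 1000/1900000000 = 0.526316 μs; 4 hops → 2.10526 μs.
Propagation delays (d/s per hop): 120000, 8.33333, 13317.1, 0.135 μs; sum = 133326 μs.
End-to-end = 133300 μs.

133300 μs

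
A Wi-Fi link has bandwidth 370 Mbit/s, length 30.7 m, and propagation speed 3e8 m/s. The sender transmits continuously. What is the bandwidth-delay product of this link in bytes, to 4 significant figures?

4.733 bytes

Propagation delay = 30.7 / 300000000 = 1.02333e-07 s.
BDP = R × t_prop = 370000000 × 1.02333e-07 = 37.8633 bits.
In bytes: 37.8633/8 = 4.733 bytes.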